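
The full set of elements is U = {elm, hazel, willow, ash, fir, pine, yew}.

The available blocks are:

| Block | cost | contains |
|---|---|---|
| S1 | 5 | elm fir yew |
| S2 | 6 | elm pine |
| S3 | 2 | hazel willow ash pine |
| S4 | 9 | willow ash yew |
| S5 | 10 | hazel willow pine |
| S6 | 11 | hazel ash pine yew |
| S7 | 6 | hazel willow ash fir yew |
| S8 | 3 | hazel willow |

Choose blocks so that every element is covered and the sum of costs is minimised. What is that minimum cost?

7

S1, S3 together cover every element (S1 ∪ S3 = {elm, hazel, willow, ash, fir, pine, yew}); total cost 5 + 2 = 7.
No covering selection has total cost below 7.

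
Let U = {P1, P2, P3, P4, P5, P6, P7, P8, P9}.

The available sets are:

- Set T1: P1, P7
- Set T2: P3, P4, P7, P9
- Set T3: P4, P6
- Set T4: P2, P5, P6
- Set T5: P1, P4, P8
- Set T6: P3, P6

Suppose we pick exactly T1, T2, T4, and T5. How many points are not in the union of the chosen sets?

Union of T1, T2, T4, T5 = {P1, P2, P3, P4, P5, P6, P7, P8, P9} — that's every point, so 0 are uncovered.

0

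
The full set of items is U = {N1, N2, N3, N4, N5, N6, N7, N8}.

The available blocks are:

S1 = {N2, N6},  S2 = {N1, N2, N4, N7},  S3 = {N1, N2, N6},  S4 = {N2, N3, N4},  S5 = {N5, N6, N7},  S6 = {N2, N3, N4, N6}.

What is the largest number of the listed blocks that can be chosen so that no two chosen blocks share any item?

S4, S5 are pairwise disjoint (S4={N2,N3,N4}; S5={N5,N6,N7}).
Every remaining block overlaps one of these, and no 3 of the listed blocks are pairwise disjoint, so 2 is the maximum.

2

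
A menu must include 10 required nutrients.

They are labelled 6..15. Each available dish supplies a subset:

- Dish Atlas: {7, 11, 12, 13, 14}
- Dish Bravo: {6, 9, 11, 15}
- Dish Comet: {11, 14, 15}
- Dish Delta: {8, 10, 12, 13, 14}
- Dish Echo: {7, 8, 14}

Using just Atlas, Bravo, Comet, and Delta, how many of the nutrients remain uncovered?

0

Union of Atlas, Bravo, Comet, Delta = {6, 7, 8, 9, 10, 11, 12, 13, 14, 15} — that's every nutrient, so 0 are uncovered.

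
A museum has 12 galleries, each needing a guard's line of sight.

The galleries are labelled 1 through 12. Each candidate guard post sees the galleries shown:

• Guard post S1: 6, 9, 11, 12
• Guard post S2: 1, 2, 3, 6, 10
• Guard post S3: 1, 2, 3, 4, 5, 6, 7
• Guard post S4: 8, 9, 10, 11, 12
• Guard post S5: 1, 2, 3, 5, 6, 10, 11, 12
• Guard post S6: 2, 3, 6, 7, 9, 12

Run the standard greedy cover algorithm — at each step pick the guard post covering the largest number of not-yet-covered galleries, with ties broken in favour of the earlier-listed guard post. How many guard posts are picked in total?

Greedy: pick S5 (covers 8 new) → pick S3 (covers 2 new) → pick S4 (covers 2 new). Total picks: 3.
(The true minimum cover uses only 2 guard posts, so greedy is not optimal here.)

3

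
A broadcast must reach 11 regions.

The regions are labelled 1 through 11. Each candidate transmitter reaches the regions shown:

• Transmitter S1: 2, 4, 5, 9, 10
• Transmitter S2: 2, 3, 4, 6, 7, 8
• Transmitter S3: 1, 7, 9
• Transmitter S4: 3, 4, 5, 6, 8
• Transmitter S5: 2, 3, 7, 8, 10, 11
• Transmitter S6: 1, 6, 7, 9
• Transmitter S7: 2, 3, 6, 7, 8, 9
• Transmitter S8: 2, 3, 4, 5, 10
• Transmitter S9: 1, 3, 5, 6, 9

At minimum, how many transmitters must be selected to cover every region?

3

S1 and S5 and S6 together: S1 ∪ S5 ∪ S6 = {1, 2, 3, 4, 5, 6, 7, 8, 9, 10, 11} — every region is covered.
Only S5 contains 11, so S5 is forced; the remaining 5 regions need at least 2 more transmitters (each remaining transmitter adds at most 4) — so at least 3 transmitters are needed, and 3 is optimal.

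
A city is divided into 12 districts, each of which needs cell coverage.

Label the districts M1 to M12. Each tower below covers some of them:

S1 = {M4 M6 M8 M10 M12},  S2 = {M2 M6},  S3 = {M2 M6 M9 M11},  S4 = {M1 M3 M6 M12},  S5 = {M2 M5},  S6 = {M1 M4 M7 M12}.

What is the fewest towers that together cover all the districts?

5

S1 and S3 and S4 and S5 and S6 together: S1 ∪ S3 ∪ S4 ∪ S5 ∪ S6 = {M1, M2, M3, M4, M5, M6, M7, M8, M9, M10, M11, M12} — every district is covered.
No 4 of the 6 towers cover everything (all 15 combinations miss at least one district), so 5 is optimal.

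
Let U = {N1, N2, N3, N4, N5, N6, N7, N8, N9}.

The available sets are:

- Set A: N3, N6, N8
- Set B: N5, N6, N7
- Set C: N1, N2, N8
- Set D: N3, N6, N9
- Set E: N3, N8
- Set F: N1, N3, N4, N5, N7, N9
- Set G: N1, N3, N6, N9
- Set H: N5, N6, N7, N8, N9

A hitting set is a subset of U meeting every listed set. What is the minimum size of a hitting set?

3

Take T = {N2, N3, N5}. Each listed set contains at least one of these, so T is a hitting set of size 3.
No choice of 2 elements meets every set, so 3 is the minimum.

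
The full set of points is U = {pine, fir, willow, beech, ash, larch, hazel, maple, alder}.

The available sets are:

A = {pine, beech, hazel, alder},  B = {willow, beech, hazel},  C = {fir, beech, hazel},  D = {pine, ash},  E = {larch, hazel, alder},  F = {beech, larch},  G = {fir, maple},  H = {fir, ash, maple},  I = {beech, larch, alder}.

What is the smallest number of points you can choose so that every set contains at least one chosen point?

Take T = {fir, ash, larch, hazel}. Each listed set contains at least one of these, so T is a hitting set of size 4.
No choice of 3 points meets every set, so 4 is the minimum.

4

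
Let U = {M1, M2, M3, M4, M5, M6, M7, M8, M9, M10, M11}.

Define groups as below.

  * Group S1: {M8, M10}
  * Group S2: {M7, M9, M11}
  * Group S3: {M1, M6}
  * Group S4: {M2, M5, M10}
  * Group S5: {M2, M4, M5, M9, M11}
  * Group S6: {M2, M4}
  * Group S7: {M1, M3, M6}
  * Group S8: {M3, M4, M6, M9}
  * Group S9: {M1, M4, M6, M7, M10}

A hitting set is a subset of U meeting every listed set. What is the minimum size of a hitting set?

H = {M1, M4, M10, M11} meets every group (each contains at least one member of H), and |H| = 4.
The groups S1, S2, S6, S7 are pairwise disjoint, so any hitting set needs a separate point for each — at least 4. Hence 4 is optimal.

4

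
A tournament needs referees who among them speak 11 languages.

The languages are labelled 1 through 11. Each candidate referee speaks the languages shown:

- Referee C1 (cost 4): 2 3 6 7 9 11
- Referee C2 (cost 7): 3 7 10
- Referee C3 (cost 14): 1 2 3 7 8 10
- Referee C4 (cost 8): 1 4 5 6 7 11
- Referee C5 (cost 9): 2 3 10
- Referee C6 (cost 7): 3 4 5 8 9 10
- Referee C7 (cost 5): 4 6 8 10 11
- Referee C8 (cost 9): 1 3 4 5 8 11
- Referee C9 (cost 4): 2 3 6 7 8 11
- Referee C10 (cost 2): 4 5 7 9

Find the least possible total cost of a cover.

17

C1, C4, C7 together cover every language (C1 ∪ C4 ∪ C7 = {1, 2, 3, 4, 5, 6, 7, 8, 9, 10, 11}); total cost 4 + 8 + 5 = 17.
The greedy pick C10, C9, C7, C4 costs 19; no covering selection beats 17.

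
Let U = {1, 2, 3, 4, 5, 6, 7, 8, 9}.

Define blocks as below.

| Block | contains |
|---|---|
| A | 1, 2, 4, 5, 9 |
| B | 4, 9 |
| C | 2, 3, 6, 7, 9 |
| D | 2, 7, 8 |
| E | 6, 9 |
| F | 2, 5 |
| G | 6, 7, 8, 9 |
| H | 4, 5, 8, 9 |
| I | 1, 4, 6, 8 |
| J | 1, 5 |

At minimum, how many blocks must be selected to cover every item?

C, I, and J cover everything between them: the union {1, 2, 3, 4, 5, 6, 7, 8, 9} is all of U.
Only C contains 3, so C is forced; the remaining 4 items need at least 2 more blocks (each remaining block adds at most 3) — so at least 3 blocks are needed, and 3 is optimal.

3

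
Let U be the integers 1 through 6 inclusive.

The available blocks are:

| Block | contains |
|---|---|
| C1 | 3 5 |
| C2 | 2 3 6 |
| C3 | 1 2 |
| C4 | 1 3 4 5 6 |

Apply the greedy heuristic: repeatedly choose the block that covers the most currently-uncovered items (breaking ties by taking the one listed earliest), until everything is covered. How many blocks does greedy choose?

Greedy: pick C4 (covers 5 new) → pick C2 (covers 1 new). Total picks: 2.

2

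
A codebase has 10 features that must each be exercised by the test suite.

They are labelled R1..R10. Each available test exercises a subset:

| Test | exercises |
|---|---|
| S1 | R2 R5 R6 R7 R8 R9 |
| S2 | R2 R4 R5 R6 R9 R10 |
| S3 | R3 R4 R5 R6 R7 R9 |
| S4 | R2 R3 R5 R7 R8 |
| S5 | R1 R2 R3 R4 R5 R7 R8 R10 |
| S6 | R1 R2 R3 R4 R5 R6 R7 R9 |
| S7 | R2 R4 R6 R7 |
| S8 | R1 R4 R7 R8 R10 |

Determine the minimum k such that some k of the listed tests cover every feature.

Take {S1, S5}. Their union is {R1, R2, R3, R4, R5, R6, R7, R8, R9, R10}, which is all 10 features.
No single test has all 10 features (the largest, S5, has 8), so 2 is optimal.

2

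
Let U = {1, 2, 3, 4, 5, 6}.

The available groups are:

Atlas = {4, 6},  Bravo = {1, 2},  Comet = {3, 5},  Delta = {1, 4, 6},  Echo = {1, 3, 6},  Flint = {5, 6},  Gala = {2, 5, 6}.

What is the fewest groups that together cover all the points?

Take {Atlas, Bravo, Comet}. Their union is {1, 2, 3, 4, 5, 6}, which is all 6 points.
No 2 of the 7 groups cover everything (all 21 combinations miss at least one point), so 3 is optimal.

3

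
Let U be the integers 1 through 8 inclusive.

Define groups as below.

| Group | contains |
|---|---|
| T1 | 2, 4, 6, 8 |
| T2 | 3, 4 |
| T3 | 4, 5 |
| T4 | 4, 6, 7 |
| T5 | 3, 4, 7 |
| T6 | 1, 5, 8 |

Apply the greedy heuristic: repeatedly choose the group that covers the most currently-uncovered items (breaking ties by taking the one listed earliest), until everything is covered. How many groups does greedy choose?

3

Greedy: pick T1 (covers 4 new) → pick T5 (covers 2 new) → pick T6 (covers 2 new). Total picks: 3.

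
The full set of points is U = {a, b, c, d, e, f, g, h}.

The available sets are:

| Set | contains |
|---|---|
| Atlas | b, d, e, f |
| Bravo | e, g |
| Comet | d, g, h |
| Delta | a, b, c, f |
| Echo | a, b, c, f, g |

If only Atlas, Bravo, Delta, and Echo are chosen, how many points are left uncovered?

1

Union of Atlas, Bravo, Delta, Echo = {a, b, c, d, e, f, g}.
Not covered: h — 1 point.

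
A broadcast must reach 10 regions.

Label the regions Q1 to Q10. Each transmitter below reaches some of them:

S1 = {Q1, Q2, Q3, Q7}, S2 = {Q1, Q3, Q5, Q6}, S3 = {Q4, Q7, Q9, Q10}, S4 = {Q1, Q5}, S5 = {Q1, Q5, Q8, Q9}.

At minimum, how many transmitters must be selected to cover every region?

S1 and S2 and S3 and S5 together: S1 ∪ S2 ∪ S3 ∪ S5 = {Q1, Q2, Q3, Q4, Q5, Q6, Q7, Q8, Q9, Q10} — every region is covered.
No 3 of the 5 transmitters cover everything (all 10 combinations miss at least one region), so 4 is optimal.

4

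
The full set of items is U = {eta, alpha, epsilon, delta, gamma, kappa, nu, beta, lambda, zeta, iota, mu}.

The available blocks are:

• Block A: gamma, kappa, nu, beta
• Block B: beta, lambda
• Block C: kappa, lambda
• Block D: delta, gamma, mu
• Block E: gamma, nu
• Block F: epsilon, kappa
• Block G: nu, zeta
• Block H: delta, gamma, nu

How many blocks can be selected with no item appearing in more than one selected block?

B, D, F, G are pairwise disjoint (B={beta,lambda}; D={delta,gamma,mu}; F={epsilon,kappa}; G={nu,zeta}).
Every remaining block overlaps one of these, and no 5 of the listed blocks are pairwise disjoint, so 4 is the maximum.

4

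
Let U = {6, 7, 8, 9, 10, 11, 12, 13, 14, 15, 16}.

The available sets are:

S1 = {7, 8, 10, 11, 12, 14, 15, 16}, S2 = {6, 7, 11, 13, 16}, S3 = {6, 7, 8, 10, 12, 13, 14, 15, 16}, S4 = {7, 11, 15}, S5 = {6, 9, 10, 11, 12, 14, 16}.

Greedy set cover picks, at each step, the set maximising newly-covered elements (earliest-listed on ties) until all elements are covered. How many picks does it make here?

Greedy: pick S3 (covers 9 new) → pick S5 (covers 2 new). Total picks: 2.

2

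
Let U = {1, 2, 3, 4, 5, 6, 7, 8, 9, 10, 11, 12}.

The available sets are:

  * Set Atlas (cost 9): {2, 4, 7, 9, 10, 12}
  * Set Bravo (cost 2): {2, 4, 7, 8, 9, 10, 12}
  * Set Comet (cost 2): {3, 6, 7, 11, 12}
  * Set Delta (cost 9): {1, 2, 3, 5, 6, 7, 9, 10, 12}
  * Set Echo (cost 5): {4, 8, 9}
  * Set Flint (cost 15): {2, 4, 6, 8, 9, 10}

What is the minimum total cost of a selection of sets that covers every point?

13

Bravo, Comet, Delta together cover every point (Bravo ∪ Comet ∪ Delta = {1, 2, 3, 4, 5, 6, 7, 8, 9, 10, 11, 12}); total cost 2 + 2 + 9 = 13.
No covering selection has total cost below 13.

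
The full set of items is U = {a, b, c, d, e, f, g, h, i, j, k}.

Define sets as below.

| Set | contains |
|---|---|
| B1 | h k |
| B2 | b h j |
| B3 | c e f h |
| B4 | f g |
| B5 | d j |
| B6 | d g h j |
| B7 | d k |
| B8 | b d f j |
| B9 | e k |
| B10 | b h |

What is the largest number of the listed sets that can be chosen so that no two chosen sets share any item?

B4, B5, B9, B10 are pairwise disjoint (B4={f,g}; B5={d,j}; B9={e,k}; B10={b,h}).
Every remaining set overlaps one of these, and no 5 of the listed sets are pairwise disjoint, so 4 is the maximum.

4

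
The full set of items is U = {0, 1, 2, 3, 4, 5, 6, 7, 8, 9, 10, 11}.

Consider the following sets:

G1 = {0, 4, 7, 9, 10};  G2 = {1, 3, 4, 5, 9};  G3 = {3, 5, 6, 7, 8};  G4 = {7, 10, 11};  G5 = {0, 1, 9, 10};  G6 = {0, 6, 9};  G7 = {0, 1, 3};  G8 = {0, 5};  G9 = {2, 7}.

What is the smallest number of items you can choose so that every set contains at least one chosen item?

3

H = {0, 7, 9} meets every set (each contains at least one member of H), and |H| = 3.
No choice of 2 items meets every set, so 3 is the minimum.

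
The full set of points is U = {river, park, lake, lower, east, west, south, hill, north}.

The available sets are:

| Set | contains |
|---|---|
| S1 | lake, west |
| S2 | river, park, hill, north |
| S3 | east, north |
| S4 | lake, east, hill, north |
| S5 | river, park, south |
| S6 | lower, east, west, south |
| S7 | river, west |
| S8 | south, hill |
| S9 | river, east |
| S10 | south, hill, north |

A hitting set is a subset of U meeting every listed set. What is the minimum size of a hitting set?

Take H = {river, east, west, south}. Each listed set contains at least one of these, so H is a hitting set of size 4.
No choice of 3 points meets every set, so 4 is the minimum.

4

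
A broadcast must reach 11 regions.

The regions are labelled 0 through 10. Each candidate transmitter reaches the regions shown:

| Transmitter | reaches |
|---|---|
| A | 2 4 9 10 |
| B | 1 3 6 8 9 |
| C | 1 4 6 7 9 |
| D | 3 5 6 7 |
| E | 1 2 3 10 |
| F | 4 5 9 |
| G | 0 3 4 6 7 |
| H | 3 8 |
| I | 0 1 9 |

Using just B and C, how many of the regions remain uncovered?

Union of B, C = {1, 3, 4, 6, 7, 8, 9}.
Not covered: 0, 2, 5, 10 — 4 regions.

4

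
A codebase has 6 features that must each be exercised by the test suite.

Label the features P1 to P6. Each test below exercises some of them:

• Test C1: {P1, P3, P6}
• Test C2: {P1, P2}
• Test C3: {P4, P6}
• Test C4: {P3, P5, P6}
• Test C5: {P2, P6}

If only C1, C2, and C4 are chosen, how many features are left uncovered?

1

Union of C1, C2, C4 = {P1, P2, P3, P5, P6}.
Not covered: P4 — 1 feature.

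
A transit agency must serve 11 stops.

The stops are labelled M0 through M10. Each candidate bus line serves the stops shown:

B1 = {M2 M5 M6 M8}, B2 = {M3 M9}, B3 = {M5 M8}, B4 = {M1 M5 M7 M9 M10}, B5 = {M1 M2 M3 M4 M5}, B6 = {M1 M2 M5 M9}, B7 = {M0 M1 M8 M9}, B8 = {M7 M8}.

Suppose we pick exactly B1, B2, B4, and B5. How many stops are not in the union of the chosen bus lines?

1

Union of B1, B2, B4, B5 = {M1, M2, M3, M4, M5, M6, M7, M8, M9, M10}.
Not covered: M0 — 1 stop.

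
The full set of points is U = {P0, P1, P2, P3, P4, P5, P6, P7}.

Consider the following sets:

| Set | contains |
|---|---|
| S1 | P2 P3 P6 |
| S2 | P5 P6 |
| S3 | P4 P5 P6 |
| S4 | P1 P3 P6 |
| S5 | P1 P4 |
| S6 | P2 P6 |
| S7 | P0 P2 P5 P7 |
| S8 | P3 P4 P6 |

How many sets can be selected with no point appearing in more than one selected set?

S5, S6 are pairwise disjoint (S5={P1,P4}; S6={P2,P6}).
Every remaining set overlaps one of these, and no 3 of the listed sets are pairwise disjoint, so 2 is the maximum.

2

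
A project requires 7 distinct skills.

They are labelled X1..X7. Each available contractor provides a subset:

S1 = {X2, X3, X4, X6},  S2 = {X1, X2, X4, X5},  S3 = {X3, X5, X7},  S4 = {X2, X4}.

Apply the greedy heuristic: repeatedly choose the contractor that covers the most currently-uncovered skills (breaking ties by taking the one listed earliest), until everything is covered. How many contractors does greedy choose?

3

Greedy: pick S1 (covers 4 new) → pick S2 (covers 2 new) → pick S3 (covers 1 new). Total picks: 3.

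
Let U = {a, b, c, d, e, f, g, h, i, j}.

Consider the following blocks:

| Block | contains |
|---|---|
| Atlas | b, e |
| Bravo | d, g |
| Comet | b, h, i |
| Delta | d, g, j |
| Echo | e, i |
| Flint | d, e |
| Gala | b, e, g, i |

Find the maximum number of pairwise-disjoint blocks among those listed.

2

Atlas, Delta are pairwise disjoint (Atlas={b,e}; Delta={d,g,j}).
Every remaining block overlaps one of these, and no 3 of the listed blocks are pairwise disjoint, so 2 is the maximum.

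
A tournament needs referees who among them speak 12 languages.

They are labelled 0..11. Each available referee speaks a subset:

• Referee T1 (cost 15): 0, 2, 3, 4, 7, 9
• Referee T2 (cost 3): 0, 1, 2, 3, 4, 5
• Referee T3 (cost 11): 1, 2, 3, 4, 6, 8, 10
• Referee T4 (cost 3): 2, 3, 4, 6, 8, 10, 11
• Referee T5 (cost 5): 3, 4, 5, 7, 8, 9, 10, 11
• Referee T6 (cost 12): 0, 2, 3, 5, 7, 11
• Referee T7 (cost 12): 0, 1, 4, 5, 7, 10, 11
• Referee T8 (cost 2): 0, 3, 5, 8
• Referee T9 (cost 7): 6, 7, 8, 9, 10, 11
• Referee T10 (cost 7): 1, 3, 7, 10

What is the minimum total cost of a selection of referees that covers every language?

T2, T9 together cover every language (T2 ∪ T9 = {0, 1, 2, 3, 4, 5, 6, 7, 8, 9, 10, 11}); total cost 3 + 7 = 10.
The greedy pick T4, T2, T5 costs 11; no covering selection beats 10.

10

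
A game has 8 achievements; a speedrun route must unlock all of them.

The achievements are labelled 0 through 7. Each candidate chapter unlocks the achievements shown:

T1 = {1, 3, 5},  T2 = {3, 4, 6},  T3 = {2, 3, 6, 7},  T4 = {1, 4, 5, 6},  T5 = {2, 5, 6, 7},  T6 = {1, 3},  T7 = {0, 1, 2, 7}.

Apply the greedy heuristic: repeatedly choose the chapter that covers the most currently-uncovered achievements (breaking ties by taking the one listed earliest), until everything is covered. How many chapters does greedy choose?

3

Greedy: pick T3 (covers 4 new) → pick T4 (covers 3 new) → pick T7 (covers 1 new). Total picks: 3.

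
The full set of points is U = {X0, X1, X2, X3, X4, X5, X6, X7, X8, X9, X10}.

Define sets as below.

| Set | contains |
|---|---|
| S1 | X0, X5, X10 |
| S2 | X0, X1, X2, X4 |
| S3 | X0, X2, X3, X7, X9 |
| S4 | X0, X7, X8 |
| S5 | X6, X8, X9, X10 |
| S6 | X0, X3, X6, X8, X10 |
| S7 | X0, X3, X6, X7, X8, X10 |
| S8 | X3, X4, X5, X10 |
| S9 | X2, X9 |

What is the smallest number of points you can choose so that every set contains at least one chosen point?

3

Take H = {X2, X5, X8}. Each listed set contains at least one of these, so H is a hitting set of size 3.
The sets S4, S8, S9 are pairwise disjoint, so any hitting set needs a separate point for each — at least 3. Hence 3 is optimal.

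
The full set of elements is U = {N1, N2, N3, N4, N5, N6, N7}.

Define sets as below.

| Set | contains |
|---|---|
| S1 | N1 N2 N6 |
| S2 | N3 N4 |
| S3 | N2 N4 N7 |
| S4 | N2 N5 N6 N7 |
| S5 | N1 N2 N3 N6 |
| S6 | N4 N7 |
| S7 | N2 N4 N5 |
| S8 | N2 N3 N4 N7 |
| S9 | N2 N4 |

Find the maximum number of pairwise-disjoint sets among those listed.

S1, S2 are pairwise disjoint (S1={N1,N2,N6}; S2={N3,N4}).
Every remaining set overlaps one of these, and no 3 of the listed sets are pairwise disjoint, so 2 is the maximum.

2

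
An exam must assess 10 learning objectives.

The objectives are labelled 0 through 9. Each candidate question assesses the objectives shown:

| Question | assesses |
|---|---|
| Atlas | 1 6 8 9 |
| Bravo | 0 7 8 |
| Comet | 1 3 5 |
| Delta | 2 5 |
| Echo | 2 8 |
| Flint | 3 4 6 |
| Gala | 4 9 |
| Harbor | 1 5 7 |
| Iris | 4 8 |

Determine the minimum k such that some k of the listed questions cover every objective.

4

Atlas and Bravo and Delta and Flint together: Atlas ∪ Bravo ∪ Delta ∪ Flint = {0, 1, 2, 3, 4, 5, 6, 7, 8, 9} — every objective is covered.
Only Bravo contains 0, so Bravo is forced; the remaining 7 objectives need at least 3 more questions (each remaining question adds at most 3) — so at least 4 questions are needed, and 4 is optimal.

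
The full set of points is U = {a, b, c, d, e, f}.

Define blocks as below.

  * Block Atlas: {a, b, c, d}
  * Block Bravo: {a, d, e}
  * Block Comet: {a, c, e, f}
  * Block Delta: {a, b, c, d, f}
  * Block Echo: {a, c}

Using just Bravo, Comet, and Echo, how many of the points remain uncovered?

Union of Bravo, Comet, Echo = {a, c, d, e, f}.
Not covered: b — 1 point.

1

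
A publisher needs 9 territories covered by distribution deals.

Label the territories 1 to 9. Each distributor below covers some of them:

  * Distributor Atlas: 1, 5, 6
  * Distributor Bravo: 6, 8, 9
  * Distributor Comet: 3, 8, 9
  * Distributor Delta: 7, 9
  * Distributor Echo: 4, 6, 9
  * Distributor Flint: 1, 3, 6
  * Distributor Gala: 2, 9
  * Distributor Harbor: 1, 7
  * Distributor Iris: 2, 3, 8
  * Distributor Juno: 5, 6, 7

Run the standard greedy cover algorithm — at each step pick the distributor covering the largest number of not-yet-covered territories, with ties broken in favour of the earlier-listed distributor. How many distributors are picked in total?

Greedy: pick Atlas (covers 3 new) → pick Comet (covers 3 new) → pick Delta (covers 1 new) → pick Echo (covers 1 new) → pick Gala (covers 1 new). Total picks: 5.
(The true minimum cover uses only 4 distributors, so greedy is not optimal here.)

5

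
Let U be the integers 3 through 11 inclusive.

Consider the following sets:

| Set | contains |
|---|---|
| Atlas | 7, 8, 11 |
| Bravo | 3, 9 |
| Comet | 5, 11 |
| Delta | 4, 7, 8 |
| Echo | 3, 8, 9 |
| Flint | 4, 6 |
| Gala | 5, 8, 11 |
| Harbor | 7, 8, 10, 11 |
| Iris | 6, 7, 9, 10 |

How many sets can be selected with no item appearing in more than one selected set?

3

Bravo, Comet, Delta are pairwise disjoint (Bravo={3,9}; Comet={5,11}; Delta={4,7,8}).
Every remaining set overlaps one of these, and no 4 of the listed sets are pairwise disjoint, so 3 is the maximum.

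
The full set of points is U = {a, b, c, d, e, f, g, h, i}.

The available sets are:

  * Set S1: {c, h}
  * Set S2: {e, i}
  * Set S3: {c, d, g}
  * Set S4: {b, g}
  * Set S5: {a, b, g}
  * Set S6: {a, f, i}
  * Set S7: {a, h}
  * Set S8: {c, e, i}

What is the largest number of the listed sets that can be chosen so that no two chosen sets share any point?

S1, S2, S4 are pairwise disjoint (S1={c,h}; S2={e,i}; S4={b,g}).
Every remaining set overlaps one of these, and no 4 of the listed sets are pairwise disjoint, so 3 is the maximum.

3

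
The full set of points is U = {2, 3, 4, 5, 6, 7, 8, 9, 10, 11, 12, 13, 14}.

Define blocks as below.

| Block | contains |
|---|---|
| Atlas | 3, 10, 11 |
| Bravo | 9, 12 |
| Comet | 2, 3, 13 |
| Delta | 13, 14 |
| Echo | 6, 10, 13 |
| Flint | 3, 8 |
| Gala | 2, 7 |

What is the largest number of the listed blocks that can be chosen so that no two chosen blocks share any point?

Bravo, Delta, Flint, Gala are pairwise disjoint (Bravo={9,12}; Delta={13,14}; Flint={3,8}; Gala={2,7}).
Every remaining block overlaps one of these, and no 5 of the listed blocks are pairwise disjoint, so 4 is the maximum.

4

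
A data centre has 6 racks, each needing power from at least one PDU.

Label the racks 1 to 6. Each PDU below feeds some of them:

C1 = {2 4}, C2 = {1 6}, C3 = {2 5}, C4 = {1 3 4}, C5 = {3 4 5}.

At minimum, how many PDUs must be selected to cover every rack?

3

C1 and C2 and C5 together: C1 ∪ C2 ∪ C5 = {1, 2, 3, 4, 5, 6} — every rack is covered.
Only C2 contains 6, so C2 is forced; the remaining 4 racks need at least 2 more PDUs (each remaining PDU adds at most 3) — so at least 3 PDUs are needed, and 3 is optimal.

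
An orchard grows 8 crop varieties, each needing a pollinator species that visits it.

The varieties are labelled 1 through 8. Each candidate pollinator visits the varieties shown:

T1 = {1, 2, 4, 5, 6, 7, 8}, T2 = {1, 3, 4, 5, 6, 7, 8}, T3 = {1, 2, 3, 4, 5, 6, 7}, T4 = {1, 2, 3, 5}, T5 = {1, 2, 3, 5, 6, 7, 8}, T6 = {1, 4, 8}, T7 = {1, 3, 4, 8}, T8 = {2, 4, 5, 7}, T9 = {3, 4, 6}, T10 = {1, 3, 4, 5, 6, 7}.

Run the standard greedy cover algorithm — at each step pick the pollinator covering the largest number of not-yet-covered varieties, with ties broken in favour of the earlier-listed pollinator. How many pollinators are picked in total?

Greedy: pick T1 (covers 7 new) → pick T2 (covers 1 new). Total picks: 2.

2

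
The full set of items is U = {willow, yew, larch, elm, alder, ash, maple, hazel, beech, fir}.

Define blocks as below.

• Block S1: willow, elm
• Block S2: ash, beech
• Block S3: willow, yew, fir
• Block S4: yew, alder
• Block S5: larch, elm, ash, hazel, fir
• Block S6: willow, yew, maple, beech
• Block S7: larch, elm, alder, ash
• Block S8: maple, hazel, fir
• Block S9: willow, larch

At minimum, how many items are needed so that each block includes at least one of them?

H = {willow, alder, ash, fir} meets every block (each contains at least one member of H), and |H| = 4.
The blocks S1, S2, S4, S8 are pairwise disjoint, so any hitting set needs a separate item for each — at least 4. Hence 4 is optimal.

4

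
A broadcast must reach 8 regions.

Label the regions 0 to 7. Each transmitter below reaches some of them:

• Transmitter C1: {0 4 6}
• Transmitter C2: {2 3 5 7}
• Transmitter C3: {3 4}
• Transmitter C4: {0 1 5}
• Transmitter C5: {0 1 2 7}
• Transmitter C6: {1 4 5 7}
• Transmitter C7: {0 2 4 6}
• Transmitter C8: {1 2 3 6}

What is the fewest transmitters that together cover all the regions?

3

Take {C6, C7, C8}. Their union is {0, 1, 2, 3, 4, 5, 6, 7}, which is all 8 regions.
No 2 of the 8 transmitters cover everything (all 28 combinations miss at least one region), so 3 is optimal.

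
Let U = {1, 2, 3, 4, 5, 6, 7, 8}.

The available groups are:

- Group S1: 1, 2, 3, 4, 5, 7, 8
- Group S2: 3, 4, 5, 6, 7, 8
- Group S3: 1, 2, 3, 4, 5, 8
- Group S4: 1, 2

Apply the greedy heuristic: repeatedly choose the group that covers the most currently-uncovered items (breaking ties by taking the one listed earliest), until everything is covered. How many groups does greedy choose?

Greedy: pick S1 (covers 7 new) → pick S2 (covers 1 new). Total picks: 2.

2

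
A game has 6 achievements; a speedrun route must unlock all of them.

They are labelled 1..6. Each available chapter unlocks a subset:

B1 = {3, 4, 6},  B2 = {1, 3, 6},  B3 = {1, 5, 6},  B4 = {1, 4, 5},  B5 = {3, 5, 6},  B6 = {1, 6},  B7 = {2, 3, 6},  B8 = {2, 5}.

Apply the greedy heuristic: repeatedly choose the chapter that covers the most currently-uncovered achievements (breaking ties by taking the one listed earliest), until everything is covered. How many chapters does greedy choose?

3

Greedy: pick B1 (covers 3 new) → pick B3 (covers 2 new) → pick B7 (covers 1 new). Total picks: 3.
(The true minimum cover uses only 2 chapters, so greedy is not optimal here.)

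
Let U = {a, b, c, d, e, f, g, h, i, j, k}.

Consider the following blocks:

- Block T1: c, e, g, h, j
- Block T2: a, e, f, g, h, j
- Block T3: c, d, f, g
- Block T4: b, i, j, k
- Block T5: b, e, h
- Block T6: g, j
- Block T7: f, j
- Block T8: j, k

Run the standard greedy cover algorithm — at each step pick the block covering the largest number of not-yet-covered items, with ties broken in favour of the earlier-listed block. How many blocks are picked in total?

3

Greedy: pick T2 (covers 6 new) → pick T4 (covers 3 new) → pick T3 (covers 2 new). Total picks: 3.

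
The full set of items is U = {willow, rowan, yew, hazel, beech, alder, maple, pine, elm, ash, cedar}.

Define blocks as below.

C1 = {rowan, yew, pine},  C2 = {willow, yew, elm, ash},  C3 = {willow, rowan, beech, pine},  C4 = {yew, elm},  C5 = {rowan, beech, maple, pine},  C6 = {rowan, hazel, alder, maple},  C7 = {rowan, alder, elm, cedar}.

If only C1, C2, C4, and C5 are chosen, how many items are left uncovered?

3

Union of C1, C2, C4, C5 = {willow, rowan, yew, beech, maple, pine, elm, ash}.
Not covered: hazel, alder, cedar — 3 items.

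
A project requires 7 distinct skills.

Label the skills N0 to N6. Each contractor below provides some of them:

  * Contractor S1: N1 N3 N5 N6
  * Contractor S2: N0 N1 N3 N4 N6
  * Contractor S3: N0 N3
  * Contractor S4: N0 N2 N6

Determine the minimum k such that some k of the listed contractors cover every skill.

3

Take {S1, S2, S4}. Their union is {N0, N1, N2, N3, N4, N5, N6}, which is all 7 skills.
Only S4 contains N2, so S4 is forced; the remaining 4 skills need at least 2 more contractors (each remaining contractor adds at most 3) — so at least 3 contractors are needed, and 3 is optimal.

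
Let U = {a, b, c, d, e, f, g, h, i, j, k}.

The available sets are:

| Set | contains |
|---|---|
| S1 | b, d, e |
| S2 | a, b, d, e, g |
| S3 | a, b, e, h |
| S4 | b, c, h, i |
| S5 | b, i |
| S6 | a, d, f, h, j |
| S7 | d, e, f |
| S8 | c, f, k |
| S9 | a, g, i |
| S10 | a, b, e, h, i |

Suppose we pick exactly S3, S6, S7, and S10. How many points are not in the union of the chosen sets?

Union of S3, S6, S7, S10 = {a, b, d, e, f, h, i, j}.
Not covered: c, g, k — 3 points.

3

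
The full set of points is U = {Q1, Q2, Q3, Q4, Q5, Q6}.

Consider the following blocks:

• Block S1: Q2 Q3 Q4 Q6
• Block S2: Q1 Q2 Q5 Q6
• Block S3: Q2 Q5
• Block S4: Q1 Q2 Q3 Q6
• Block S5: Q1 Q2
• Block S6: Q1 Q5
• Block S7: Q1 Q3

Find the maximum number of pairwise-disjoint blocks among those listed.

2

S3, S7 are pairwise disjoint (S3={Q2,Q5}; S7={Q1,Q3}).
Every remaining block overlaps one of these, and no 3 of the listed blocks are pairwise disjoint, so 2 is the maximum.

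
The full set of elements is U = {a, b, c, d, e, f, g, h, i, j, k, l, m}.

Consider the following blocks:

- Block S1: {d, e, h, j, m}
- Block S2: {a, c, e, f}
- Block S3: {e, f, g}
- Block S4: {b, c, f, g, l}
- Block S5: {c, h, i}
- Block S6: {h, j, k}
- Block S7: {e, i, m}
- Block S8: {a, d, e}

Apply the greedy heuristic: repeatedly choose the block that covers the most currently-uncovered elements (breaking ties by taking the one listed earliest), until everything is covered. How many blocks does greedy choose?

Greedy: pick S1 (covers 5 new) → pick S4 (covers 5 new) → pick S2 (covers 1 new) → pick S5 (covers 1 new) → pick S6 (covers 1 new). Total picks: 5.
(The true minimum cover uses only 4 blocks, so greedy is not optimal here.)

5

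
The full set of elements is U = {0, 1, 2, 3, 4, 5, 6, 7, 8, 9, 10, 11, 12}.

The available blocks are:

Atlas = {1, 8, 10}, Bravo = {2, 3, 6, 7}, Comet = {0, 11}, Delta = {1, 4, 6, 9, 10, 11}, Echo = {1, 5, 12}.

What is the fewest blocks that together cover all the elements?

Atlas and Bravo and Comet and Delta and Echo together: Atlas ∪ Bravo ∪ Comet ∪ Delta ∪ Echo = {0, 1, 2, 3, 4, 5, 6, 7, 8, 9, 10, 11, 12} — every element is covered.
No 4 of the 5 blocks cover everything (all 5 combinations miss at least one element), so 5 is optimal.

5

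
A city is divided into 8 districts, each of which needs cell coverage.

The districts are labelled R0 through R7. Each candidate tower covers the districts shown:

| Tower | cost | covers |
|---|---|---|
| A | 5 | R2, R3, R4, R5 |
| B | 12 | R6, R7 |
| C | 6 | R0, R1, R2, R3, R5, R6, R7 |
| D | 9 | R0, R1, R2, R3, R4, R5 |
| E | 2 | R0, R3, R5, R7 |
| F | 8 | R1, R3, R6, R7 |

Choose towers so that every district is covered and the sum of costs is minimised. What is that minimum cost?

A, C together cover every district (A ∪ C = {R0, R1, R2, R3, R4, R5, R6, R7}); total cost 5 + 6 = 11.
The greedy pick E, C, A costs 13; no covering selection beats 11.

11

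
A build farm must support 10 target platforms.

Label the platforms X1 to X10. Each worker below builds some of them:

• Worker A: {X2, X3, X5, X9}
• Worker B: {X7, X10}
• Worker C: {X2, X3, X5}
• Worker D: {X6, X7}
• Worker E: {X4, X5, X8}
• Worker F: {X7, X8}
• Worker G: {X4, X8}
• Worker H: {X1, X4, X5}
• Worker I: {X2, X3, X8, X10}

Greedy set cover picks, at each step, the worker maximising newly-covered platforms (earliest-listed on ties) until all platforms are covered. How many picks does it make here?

Greedy: pick A (covers 4 new) → pick B (covers 2 new) → pick E (covers 2 new) → pick D (covers 1 new) → pick H (covers 1 new). Total picks: 5.
(The true minimum cover uses only 4 workers, so greedy is not optimal here.)

5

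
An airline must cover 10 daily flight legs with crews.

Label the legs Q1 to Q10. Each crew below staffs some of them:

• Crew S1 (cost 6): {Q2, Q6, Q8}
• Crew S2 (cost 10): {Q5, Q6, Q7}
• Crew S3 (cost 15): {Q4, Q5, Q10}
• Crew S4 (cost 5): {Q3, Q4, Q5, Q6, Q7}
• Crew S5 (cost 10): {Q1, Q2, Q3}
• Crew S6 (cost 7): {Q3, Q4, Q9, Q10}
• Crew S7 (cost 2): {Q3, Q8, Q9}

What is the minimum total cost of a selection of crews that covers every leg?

S4, S5, S6, S7 together cover every leg (S4 ∪ S5 ∪ S6 ∪ S7 = {Q1, Q2, Q3, Q4, Q5, Q6, Q7, Q8, Q9, Q10}); total cost 5 + 10 + 7 + 2 = 24.
No covering selection has total cost below 24.

24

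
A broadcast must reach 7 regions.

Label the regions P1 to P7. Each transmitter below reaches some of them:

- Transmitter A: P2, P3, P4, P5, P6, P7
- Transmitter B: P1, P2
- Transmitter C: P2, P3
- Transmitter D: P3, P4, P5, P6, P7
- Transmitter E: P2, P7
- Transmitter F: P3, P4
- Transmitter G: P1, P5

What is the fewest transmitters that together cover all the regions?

Take {A, B}. Their union is {P1, P2, P3, P4, P5, P6, P7}, which is all 7 regions.
No single transmitter has all 7 regions (the largest, A, has 6), so 2 is optimal.

2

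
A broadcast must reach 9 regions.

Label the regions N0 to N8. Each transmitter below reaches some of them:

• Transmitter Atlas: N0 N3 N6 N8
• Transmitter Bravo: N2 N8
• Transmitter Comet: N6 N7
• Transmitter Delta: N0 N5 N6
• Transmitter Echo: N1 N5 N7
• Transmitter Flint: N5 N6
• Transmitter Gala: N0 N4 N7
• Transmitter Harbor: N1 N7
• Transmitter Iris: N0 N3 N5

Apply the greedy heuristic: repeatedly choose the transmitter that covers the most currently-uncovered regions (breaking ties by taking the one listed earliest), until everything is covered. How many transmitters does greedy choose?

4

Greedy: pick Atlas (covers 4 new) → pick Echo (covers 3 new) → pick Bravo (covers 1 new) → pick Gala (covers 1 new). Total picks: 4.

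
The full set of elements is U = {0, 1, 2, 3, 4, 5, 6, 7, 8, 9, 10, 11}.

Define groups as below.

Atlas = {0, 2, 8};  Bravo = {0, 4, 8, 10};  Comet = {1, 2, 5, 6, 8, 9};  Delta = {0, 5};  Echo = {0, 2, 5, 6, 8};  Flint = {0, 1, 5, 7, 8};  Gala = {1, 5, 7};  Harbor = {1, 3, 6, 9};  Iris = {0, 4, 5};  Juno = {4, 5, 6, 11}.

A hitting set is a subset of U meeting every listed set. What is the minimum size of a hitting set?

The 3 elements {3, 5, 8} hit every group.
No choice of 2 elements meets every group, so 3 is the minimum.

3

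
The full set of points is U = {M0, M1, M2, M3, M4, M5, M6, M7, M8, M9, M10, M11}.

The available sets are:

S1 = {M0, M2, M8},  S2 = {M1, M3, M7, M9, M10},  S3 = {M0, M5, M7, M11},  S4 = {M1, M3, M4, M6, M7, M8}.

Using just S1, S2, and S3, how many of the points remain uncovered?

Union of S1, S2, S3 = {M0, M1, M2, M3, M5, M7, M8, M9, M10, M11}.
Not covered: M4, M6 — 2 points.

2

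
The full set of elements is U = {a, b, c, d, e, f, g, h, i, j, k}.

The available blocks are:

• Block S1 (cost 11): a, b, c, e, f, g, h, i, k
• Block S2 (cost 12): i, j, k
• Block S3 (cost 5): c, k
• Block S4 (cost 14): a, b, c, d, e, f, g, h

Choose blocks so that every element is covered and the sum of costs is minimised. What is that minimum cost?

26

S2, S4 together cover every element (S2 ∪ S4 = {a, b, c, d, e, f, g, h, i, j, k}); total cost 12 + 14 = 26.
The greedy pick S1, S2, S4 costs 37; no covering selection beats 26.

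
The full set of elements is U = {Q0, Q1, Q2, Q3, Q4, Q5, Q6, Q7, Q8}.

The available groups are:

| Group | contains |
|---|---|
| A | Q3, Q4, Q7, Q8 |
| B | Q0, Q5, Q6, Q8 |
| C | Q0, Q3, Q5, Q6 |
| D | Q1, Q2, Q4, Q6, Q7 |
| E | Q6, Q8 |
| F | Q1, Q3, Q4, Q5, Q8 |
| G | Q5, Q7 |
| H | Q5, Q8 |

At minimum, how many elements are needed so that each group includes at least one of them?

Take T = {Q6, Q7, Q8}. Each listed group contains at least one of these, so T is a hitting set of size 3.
No choice of 2 elements meets every group, so 3 is the minimum.

3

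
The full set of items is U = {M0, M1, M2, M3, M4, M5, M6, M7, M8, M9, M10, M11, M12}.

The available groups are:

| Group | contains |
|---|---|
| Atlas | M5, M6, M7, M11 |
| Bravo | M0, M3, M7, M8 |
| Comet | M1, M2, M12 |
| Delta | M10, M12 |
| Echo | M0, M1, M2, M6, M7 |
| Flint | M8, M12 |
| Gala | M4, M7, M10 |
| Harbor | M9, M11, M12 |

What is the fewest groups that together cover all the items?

Atlas and Bravo and Echo and Gala and Harbor together: Atlas ∪ Bravo ∪ Echo ∪ Gala ∪ Harbor = {M0, M1, M2, M3, M4, M5, M6, M7, M8, M9, M10, M11, M12} — every item is covered.
No 4 of the 8 groups cover everything (all 70 combinations miss at least one item), so 5 is optimal.

5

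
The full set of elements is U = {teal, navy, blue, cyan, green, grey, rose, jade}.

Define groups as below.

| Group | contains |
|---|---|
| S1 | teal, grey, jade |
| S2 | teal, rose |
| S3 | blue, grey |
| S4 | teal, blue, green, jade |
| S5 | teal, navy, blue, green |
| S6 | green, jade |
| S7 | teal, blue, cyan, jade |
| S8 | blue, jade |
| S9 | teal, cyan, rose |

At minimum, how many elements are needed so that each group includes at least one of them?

H = {teal, blue, jade} meets every group (each contains at least one member of H), and |H| = 3.
The groups S2, S3, S6 are pairwise disjoint, so any hitting set needs a separate element for each — at least 3. Hence 3 is optimal.

3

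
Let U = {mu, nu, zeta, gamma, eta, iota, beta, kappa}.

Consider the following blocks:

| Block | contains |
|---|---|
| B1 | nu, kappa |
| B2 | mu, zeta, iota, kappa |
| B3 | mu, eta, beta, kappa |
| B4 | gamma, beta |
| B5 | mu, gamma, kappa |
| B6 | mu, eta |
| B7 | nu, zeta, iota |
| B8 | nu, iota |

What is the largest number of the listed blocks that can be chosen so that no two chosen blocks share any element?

3

B1, B4, B6 are pairwise disjoint (B1={nu,kappa}; B4={gamma,beta}; B6={mu,eta}).
Every remaining block overlaps one of these, and no 4 of the listed blocks are pairwise disjoint, so 3 is the maximum.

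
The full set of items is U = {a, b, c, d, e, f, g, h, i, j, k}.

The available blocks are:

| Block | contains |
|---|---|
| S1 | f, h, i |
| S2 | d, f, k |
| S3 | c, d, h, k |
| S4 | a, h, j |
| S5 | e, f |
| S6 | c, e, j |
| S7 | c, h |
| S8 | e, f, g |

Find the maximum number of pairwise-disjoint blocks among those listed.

2

S5, S7 are pairwise disjoint (S5={e,f}; S7={c,h}).
Every remaining block overlaps one of these, and no 3 of the listed blocks are pairwise disjoint, so 2 is the maximum.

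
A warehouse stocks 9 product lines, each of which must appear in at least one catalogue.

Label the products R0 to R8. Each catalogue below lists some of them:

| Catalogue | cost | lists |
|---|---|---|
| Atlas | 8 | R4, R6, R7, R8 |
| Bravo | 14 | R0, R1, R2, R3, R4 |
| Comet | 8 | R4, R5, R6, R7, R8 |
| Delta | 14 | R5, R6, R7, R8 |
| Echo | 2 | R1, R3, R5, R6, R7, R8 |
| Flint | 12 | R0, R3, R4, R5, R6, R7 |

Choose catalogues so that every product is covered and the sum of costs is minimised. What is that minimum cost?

Bravo, Echo together cover every product (Bravo ∪ Echo = {R0, R1, R2, R3, R4, R5, R6, R7, R8}); total cost 14 + 2 = 16.
No covering selection has total cost below 16.

16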